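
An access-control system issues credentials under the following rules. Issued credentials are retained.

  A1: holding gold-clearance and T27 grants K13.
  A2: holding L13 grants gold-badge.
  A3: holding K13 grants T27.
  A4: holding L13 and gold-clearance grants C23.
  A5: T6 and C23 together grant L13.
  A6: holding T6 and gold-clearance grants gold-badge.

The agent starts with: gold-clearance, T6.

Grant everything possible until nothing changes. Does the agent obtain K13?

K13 would need gold-clearance and T27 (A1), but T27 is never granted.

No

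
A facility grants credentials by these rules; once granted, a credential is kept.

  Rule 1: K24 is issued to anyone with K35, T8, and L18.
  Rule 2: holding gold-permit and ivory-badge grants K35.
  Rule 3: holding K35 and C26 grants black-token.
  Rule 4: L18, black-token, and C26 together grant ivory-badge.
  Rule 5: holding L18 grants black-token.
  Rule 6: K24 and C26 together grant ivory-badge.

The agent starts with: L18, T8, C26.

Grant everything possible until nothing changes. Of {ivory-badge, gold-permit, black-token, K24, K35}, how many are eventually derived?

Holding L18 grants black-token (Rule 5).
Holding L18, black-token, and C26 grants ivory-badge (Rule 4).
ivory-badge: reached.
No rule produces gold-permit, and it is not given.
black-token: reached.
K24 would need K35, T8, and L18 (Rule 1), but K35 is never granted.
K35 would need gold-permit and ivory-badge (Rule 2), but gold-permit is never granted.
Reached: ivory-badge and black-token — 2 of the 5.

2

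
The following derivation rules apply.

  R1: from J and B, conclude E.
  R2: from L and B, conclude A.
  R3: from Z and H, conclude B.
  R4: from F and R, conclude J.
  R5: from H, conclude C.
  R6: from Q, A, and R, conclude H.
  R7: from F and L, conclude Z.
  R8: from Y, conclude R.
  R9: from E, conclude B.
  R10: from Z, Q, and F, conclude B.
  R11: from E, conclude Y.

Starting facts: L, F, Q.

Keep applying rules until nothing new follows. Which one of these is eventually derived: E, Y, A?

A

From F and L, R7 gives Z.
Z, Q, and F hold, so B follows (R10).
L and B hold, so A follows (R2).
Y would need E (R11), but E is never established. E would need J and B (R1), but J is never established.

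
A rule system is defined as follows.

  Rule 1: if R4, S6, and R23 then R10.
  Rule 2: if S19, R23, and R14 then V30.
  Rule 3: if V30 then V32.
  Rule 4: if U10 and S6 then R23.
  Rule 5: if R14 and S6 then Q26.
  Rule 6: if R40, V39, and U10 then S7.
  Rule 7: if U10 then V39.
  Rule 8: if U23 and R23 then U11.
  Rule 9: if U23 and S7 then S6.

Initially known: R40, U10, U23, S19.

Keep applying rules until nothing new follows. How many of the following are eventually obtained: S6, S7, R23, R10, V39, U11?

5

From U10, Rule 7 gives V39.
R40, V39, and U10 hold, so S7 follows (Rule 6).
From U23 and S7, Rule 9 gives S6.
U10 and S6 hold, so R23 follows (Rule 4).
From U23 and R23, Rule 8 gives U11.
S6: reached.
S7: reached.
R23: reached.
R10 would need R4, S6, and R23 (Rule 1), but R4 is never established.
V39: reached.
U11: reached.
Reached: S6, S7, R23, V39, and U11 — 5 of the 6.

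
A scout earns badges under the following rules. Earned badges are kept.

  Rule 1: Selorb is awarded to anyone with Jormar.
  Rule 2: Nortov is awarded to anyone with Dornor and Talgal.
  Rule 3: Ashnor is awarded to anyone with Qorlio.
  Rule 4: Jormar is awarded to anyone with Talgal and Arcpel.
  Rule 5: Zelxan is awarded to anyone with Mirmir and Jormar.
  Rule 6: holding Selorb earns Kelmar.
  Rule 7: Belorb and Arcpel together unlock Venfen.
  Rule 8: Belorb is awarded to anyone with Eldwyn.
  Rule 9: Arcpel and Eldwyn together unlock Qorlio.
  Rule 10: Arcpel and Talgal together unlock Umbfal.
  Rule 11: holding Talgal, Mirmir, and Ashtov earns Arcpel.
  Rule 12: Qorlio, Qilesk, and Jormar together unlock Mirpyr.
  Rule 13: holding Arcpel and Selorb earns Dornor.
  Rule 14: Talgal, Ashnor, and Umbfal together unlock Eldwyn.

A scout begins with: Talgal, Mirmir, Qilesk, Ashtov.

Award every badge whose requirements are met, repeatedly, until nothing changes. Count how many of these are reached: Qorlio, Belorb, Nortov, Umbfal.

With Talgal, Mirmir, and Ashtov, Arcpel is earned (Rule 11).
With Arcpel and Talgal, Umbfal is earned (Rule 10).
With Talgal and Arcpel, Jormar is earned (Rule 4).
With Jormar, Selorb is earned (Rule 1).
With Arcpel and Selorb, Dornor is earned (Rule 13).
With Dornor and Talgal, Nortov is earned (Rule 2).
Qorlio would need Arcpel and Eldwyn (Rule 9), but Eldwyn is never earned.
Belorb would need Eldwyn (Rule 8), but Eldwyn is never earned.
Nortov: reached.
Umbfal: reached.
Reached: Nortov and Umbfal — 2 of the 4.

2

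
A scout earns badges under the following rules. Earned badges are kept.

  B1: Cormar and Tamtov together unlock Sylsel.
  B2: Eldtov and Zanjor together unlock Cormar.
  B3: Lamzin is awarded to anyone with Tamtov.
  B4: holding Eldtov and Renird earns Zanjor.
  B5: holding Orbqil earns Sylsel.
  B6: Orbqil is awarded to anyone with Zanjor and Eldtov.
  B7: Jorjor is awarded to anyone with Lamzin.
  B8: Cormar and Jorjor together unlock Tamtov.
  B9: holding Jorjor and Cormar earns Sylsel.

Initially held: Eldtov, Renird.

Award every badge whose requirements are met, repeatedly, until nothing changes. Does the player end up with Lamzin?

Lamzin would need Tamtov (B3), but Tamtov is never earned.

No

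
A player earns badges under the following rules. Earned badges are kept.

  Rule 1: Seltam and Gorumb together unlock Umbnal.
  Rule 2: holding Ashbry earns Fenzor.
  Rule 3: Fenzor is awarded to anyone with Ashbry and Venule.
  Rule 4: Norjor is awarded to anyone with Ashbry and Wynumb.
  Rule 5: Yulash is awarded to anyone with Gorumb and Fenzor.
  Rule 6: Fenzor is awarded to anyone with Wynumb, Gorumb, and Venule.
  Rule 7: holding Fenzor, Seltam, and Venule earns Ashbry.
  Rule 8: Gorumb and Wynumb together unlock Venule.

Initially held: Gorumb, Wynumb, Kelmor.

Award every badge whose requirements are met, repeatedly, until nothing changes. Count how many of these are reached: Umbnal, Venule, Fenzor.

With Gorumb and Wynumb, Venule is earned (Rule 8).
With Wynumb, Gorumb, and Venule, Fenzor is earned (Rule 6).
Umbnal would need Seltam and Gorumb (Rule 1), but Seltam is never earned.
Venule: reached.
Fenzor: reached.
Reached: Venule and Fenzor — 2 of the 3.

2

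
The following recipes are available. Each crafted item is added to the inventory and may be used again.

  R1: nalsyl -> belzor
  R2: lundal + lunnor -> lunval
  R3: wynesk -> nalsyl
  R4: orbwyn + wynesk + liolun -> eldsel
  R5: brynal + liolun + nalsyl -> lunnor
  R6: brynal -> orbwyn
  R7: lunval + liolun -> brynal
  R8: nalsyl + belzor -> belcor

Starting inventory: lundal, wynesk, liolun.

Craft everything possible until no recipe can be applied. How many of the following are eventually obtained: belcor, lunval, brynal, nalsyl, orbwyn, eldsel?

Using R3, wynesk makes nalsyl.
nalsyl -> belzor (R1).
Using R8, nalsyl and belzor make belcor.
belcor: reached.
lunval would need lundal and lunnor (R2), but lunnor is never obtained.
brynal would need lunval and liolun (R7), but lunval is never obtained.
nalsyl: reached.
orbwyn would need brynal (R6), but brynal is never obtained.
eldsel would need orbwyn, wynesk, and liolun (R4), but orbwyn is never obtained.
Reached: belcor and nalsyl — 2 of the 6.

2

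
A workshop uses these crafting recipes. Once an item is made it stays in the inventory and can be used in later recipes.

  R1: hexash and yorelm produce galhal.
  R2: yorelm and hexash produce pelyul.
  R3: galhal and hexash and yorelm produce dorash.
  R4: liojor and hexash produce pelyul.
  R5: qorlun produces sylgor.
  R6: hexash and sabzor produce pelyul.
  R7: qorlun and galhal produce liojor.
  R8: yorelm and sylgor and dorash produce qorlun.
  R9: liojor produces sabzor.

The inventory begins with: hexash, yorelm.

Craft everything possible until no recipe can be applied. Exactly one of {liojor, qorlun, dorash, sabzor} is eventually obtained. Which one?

dorash

Using R1, hexash and yorelm make galhal.
Using R3, galhal, hexash, and yorelm make dorash.
liojor would need qorlun and galhal (R7), but qorlun is never obtained. qorlun would need yorelm, sylgor, and dorash (R8), but sylgor is never obtained. sabzor would need liojor (R9), but liojor is never obtained.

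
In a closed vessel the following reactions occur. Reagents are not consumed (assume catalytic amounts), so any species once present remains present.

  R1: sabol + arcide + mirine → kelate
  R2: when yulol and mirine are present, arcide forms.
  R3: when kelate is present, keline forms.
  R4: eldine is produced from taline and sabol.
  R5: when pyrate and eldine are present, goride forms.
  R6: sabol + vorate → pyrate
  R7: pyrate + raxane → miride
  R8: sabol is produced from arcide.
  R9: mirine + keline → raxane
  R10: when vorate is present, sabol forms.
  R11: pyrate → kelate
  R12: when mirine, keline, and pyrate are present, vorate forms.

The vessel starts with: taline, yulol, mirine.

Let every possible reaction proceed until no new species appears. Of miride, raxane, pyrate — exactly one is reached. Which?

yulol and mirine present → arcide forms (R2).
arcide present → sabol forms (R8).
sabol, arcide, and mirine present → kelate forms (R1).
kelate present → keline forms (R3).
mirine and keline present → raxane forms (R9).
pyrate would need sabol and vorate (R6), but vorate never forms. miride would need pyrate and raxane (R7), but pyrate never forms.

raxane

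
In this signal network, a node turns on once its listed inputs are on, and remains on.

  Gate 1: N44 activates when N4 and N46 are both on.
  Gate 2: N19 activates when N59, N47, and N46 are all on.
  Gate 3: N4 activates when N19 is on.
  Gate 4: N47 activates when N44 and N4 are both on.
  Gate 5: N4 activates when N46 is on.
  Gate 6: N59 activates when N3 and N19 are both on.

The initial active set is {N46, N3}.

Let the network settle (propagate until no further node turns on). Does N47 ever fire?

Yes

Gate 5: N46 on → N4 on.
N4 and N46 are on, so N44 activates (Gate 1).
Gate 4: N44 and N4 on → N47 on.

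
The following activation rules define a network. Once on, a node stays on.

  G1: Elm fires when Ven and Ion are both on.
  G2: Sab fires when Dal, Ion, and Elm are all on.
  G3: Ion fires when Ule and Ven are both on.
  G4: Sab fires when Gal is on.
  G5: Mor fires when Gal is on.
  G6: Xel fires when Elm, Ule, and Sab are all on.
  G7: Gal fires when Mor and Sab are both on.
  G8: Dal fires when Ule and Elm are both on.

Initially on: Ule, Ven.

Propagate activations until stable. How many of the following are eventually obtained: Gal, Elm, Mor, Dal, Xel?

Ule and Ven are on, so Ion fires (G3).
G1: Ven and Ion on → Elm on.
Ule and Elm are on, so Dal fires (G8).
G2: Dal, Ion, and Elm on → Sab on.
Elm, Ule, and Sab are on, so Xel fires (G6).
Gal would need Mor and Sab (G7), but Mor never turns on.
Elm: reached.
Mor would need Gal (G5), but Gal never turns on.
Dal: reached.
Xel: reached.
Reached: Elm, Dal, and Xel — 3 of the 5.

3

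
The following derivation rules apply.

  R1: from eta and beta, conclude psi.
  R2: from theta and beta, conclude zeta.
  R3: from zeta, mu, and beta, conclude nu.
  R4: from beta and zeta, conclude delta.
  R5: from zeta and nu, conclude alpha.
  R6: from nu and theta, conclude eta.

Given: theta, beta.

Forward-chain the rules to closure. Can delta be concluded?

Yes

From theta and beta, R2 gives zeta.
beta and zeta hold, so delta follows (R4).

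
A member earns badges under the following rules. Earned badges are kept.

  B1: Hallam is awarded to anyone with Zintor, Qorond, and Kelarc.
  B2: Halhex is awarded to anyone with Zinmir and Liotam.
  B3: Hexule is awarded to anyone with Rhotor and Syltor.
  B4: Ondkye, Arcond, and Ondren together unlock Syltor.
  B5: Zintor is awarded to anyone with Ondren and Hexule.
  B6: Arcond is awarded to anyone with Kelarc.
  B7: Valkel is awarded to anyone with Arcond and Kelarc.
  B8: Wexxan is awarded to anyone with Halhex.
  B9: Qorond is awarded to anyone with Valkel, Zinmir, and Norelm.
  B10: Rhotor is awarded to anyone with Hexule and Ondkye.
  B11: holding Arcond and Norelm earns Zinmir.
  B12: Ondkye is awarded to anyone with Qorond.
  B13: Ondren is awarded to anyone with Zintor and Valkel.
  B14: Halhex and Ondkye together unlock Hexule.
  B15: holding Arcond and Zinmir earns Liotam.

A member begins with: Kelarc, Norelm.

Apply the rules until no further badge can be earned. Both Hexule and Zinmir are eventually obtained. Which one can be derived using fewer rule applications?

Zinmir

Zinmir: With Kelarc, Arcond is earned (B6). With Arcond and Norelm, Zinmir is earned (B11). [2 rule applications]
Hexule: With Kelarc, Arcond is earned (B6). With Arcond and Norelm, Zinmir is earned (B11). With Arcond and Kelarc, Valkel is earned (B7). With Arcond and Zinmir, Liotam is earned (B15). With Valkel, Zinmir, and Norelm, Qorond is earned (B9). With Zinmir and Liotam, Halhex is earned (B2). With Qorond, Ondkye is earned (B12). With Halhex and Ondkye, Hexule is earned (B14). [8 rule applications]
Zinmir needs fewer.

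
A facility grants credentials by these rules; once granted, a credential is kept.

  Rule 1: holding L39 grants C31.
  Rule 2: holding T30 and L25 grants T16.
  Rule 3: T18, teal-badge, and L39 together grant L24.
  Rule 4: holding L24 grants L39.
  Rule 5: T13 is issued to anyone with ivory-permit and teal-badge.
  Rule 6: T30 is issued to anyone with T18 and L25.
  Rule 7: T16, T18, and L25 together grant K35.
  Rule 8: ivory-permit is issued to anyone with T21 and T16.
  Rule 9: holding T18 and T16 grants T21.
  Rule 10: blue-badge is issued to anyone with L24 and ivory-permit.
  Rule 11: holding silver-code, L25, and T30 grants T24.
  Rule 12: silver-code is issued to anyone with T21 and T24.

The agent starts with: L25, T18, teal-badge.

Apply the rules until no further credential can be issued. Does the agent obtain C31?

C31 would need L39 (Rule 1), but L39 is never granted.

No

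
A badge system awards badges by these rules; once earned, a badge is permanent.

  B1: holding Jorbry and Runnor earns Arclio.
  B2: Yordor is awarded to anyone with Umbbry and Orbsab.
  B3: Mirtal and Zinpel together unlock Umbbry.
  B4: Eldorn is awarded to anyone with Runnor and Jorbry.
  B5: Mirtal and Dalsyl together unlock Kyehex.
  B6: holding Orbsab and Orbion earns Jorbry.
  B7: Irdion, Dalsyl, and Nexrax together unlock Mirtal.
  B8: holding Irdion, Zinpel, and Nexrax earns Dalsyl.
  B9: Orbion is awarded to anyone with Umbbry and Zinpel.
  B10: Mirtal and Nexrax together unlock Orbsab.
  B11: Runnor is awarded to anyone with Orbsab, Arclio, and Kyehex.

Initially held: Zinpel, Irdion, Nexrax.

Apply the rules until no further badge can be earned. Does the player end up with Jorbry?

Yes

With Irdion, Zinpel, and Nexrax, Dalsyl is earned (B8).
With Irdion, Dalsyl, and Nexrax, Mirtal is earned (B7).
With Mirtal and Nexrax, Orbsab is earned (B10).
With Mirtal and Zinpel, Umbbry is earned (B3).
With Umbbry and Zinpel, Orbion is earned (B9).
With Orbsab and Orbion, Jorbry is earned (B6).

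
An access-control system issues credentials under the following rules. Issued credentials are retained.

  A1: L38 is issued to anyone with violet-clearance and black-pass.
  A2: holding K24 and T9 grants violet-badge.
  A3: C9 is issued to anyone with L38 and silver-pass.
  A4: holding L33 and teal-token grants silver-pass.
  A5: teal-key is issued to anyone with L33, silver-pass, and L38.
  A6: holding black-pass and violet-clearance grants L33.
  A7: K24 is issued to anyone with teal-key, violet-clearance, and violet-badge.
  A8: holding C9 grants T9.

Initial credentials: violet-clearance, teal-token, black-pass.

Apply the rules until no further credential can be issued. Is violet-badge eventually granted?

No

violet-badge would need K24 and T9 (A2), but K24 is never granted.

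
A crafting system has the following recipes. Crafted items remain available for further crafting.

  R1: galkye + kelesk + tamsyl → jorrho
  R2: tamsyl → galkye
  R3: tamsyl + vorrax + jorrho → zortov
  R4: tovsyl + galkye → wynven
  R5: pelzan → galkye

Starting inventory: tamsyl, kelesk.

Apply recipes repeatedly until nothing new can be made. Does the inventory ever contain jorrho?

Using R2, tamsyl makes galkye.
Using R1, galkye, kelesk, and tamsyl make jorrho.

Yes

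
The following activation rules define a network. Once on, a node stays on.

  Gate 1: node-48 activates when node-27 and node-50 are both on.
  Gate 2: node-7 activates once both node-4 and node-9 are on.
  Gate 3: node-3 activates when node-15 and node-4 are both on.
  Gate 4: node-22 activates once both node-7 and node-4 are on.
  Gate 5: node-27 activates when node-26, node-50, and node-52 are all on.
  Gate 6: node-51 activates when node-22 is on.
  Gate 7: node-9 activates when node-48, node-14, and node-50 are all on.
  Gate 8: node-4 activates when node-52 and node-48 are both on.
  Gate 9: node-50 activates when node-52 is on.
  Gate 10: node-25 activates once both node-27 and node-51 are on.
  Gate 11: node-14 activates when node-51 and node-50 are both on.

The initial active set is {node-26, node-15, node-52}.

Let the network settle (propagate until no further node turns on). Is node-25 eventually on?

No

node-25 would need node-27 and node-51 (Gate 10), but node-51 never turns on.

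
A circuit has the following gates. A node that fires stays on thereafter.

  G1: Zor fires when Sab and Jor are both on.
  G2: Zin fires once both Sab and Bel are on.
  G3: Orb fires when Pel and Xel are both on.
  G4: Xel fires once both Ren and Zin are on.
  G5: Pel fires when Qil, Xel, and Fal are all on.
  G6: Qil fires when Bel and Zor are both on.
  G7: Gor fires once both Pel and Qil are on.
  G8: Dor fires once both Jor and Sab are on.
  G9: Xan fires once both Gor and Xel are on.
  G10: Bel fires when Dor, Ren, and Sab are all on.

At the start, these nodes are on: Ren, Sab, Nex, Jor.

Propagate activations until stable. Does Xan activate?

Xan would need Gor and Xel (G9), but Gor never turns on.

No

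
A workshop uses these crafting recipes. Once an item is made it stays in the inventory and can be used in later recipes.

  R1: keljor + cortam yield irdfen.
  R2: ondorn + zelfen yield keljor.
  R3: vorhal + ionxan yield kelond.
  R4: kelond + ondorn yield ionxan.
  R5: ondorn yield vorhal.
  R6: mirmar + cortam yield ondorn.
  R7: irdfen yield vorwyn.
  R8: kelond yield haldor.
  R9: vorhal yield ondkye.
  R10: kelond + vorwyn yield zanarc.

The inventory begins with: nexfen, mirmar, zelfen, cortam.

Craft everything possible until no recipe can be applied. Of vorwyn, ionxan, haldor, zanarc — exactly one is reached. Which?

vorwyn

mirmar + cortam → ondorn (R6).
ondorn + zelfen → keljor (R2).
keljor + cortam → irdfen (R1).
irdfen → vorwyn (R7).
zanarc would need kelond and vorwyn (R10), but kelond is never obtained. haldor would need kelond (R8), but kelond is never obtained. ionxan would need kelond and ondorn (R4), but kelond is never obtained.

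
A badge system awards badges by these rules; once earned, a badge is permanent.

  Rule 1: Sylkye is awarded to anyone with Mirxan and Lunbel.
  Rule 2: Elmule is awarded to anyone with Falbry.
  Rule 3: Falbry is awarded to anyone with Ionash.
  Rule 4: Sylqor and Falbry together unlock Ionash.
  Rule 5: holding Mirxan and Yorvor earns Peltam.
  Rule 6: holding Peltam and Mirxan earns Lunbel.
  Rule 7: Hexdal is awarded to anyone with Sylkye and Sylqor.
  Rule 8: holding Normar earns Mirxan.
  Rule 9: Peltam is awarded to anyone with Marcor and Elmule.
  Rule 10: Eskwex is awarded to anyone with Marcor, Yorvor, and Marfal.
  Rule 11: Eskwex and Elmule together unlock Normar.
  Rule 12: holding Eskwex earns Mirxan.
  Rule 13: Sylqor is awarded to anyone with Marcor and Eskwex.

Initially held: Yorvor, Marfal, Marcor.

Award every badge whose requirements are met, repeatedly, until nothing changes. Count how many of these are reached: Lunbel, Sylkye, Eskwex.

3

With Marcor, Yorvor, and Marfal, Eskwex is earned (Rule 10).
With Eskwex, Mirxan is earned (Rule 12).
With Mirxan and Yorvor, Peltam is earned (Rule 5).
With Peltam and Mirxan, Lunbel is earned (Rule 6).
With Mirxan and Lunbel, Sylkye is earned (Rule 1).
Lunbel: reached.
Sylkye: reached.
Eskwex: reached.
All 3 are reached.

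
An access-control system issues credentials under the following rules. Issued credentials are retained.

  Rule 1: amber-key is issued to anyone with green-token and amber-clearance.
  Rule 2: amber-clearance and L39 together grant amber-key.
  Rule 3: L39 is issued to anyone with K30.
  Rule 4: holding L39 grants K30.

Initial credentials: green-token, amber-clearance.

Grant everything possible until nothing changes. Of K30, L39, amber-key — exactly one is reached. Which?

Holding green-token and amber-clearance grants amber-key (Rule 1).
K30 would need L39 (Rule 4), but L39 is never granted. L39 would need K30 (Rule 3), but K30 is never granted.

amber-key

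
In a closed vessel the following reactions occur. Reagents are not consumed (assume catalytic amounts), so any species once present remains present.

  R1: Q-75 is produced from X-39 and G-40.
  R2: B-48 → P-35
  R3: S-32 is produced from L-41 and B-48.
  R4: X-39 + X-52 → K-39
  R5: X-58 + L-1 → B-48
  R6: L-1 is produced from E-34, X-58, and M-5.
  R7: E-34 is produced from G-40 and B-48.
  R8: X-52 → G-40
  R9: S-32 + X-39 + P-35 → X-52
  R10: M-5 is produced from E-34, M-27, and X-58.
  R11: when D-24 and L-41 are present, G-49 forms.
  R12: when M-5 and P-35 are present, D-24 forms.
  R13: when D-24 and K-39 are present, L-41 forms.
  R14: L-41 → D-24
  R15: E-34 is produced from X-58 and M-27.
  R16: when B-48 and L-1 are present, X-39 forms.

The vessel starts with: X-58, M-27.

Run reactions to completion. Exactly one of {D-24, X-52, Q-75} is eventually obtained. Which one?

X-58 and M-27 present → E-34 forms (R15).
E-34, M-27, and X-58 present → M-5 forms (R10).
E-34, X-58, and M-5 present → L-1 forms (R6).
X-58 and L-1 present → B-48 forms (R5).
B-48 present → P-35 forms (R2).
M-5 and P-35 present → D-24 forms (R12).
Q-75 would need X-39 and G-40 (R1), but G-40 never forms. X-52 would need S-32, X-39, and P-35 (R9), but S-32 never forms.

D-24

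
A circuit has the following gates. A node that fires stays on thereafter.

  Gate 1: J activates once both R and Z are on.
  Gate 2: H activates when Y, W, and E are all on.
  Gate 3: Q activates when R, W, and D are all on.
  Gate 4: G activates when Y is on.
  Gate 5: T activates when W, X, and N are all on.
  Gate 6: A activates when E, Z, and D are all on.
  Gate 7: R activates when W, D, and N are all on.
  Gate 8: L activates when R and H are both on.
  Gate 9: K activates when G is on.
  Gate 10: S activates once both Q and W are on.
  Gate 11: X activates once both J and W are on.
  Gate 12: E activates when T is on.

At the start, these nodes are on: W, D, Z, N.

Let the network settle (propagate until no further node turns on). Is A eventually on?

Yes

W, D, and N are on, so R activates (Gate 7).
R and Z are on, so J activates (Gate 1).
Gate 11: J and W on → X on.
W, X, and N are on, so T activates (Gate 5).
Gate 12: T on → E on.
E, Z, and D are on, so A activates (Gate 6).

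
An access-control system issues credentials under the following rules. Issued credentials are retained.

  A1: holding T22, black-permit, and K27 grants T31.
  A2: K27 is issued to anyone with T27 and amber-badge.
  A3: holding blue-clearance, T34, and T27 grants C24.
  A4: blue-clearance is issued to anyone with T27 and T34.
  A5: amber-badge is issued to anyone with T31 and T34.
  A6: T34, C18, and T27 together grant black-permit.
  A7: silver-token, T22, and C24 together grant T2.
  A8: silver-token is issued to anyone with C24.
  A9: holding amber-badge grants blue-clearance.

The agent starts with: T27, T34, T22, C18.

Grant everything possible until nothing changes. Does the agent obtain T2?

Yes

Holding T27 and T34 grants blue-clearance (A4).
Holding blue-clearance, T34, and T27 grants C24 (A3).
Holding C24 grants silver-token (A8).
Holding silver-token, T22, and C24 grants T2 (A7).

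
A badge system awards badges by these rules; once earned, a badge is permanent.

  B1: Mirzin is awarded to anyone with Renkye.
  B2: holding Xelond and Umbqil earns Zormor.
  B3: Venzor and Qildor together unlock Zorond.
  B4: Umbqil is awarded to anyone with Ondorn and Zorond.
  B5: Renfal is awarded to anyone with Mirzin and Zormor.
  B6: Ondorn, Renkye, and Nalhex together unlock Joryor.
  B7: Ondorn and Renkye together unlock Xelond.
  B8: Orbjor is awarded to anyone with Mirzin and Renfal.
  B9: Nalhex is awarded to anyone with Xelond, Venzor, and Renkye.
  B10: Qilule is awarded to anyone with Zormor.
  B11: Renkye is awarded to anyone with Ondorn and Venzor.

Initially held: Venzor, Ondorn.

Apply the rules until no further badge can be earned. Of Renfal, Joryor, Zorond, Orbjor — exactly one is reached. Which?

With Ondorn and Venzor, Renkye is earned (B11).
With Ondorn and Renkye, Xelond is earned (B7).
With Xelond, Venzor, and Renkye, Nalhex is earned (B9).
With Ondorn, Renkye, and Nalhex, Joryor is earned (B6).
Renfal would need Mirzin and Zormor (B5), but Zormor is never earned. Orbjor would need Mirzin and Renfal (B8), but Renfal is never earned. Zorond would need Venzor and Qildor (B3), but Qildor is never earned.

Joryor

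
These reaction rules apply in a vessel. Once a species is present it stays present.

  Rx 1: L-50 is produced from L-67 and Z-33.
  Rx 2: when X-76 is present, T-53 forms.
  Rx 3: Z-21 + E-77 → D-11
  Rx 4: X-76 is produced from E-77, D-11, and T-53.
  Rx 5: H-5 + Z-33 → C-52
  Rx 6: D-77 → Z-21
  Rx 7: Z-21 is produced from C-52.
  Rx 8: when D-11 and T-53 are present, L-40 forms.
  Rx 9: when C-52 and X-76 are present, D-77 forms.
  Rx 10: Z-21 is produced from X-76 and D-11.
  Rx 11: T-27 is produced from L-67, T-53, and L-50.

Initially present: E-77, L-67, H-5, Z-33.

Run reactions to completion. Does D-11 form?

H-5 and Z-33 present → C-52 forms (Rx 5).
C-52 present → Z-21 forms (Rx 7).
Z-21 and E-77 present → D-11 forms (Rx 3).

Yes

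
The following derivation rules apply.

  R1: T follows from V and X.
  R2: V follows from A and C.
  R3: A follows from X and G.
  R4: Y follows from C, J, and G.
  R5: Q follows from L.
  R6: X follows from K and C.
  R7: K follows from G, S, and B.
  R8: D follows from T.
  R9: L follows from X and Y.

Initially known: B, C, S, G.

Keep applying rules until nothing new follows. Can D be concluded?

Yes

From G, S, and B, R7 gives K.
From K and C, R6 gives X.
From X and G, R3 gives A.
From A and C, R2 gives V.
V and X hold, so T follows (R1).
From T, R8 gives D.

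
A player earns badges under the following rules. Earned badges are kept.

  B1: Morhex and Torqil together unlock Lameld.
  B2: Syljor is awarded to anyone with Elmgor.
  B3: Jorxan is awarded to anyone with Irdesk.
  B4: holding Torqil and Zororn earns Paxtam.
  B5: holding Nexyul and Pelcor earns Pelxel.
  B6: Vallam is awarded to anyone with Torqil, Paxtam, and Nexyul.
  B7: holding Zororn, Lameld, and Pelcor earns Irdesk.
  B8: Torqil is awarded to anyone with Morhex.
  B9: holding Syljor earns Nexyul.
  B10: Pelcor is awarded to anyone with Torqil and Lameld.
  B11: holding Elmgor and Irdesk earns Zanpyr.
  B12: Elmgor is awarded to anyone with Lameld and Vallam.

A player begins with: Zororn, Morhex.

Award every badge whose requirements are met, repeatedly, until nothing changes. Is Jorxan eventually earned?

Yes

With Morhex, Torqil is earned (B8).
With Morhex and Torqil, Lameld is earned (B1).
With Torqil and Lameld, Pelcor is earned (B10).
With Zororn, Lameld, and Pelcor, Irdesk is earned (B7).
With Irdesk, Jorxan is earned (B3).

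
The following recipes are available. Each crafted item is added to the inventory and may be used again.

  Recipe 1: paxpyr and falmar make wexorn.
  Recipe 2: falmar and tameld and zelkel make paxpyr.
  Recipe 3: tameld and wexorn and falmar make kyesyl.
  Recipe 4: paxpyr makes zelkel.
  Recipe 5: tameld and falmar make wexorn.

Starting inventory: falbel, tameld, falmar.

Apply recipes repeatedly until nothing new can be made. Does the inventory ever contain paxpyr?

paxpyr would need falmar, tameld, and zelkel (Recipe 2), but zelkel is never obtained.

No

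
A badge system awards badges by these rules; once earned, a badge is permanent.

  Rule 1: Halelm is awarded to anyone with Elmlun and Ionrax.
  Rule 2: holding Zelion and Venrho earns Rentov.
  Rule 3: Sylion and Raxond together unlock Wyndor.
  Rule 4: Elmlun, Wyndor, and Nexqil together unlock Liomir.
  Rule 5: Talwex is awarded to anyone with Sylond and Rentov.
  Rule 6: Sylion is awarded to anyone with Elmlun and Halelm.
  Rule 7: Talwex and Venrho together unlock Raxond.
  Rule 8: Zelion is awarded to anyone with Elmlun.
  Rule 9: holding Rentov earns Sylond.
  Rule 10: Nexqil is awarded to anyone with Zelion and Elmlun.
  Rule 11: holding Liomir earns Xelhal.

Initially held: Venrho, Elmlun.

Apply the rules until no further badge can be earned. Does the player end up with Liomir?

Liomir would need Elmlun, Wyndor, and Nexqil (Rule 4), but Wyndor is never earned.

No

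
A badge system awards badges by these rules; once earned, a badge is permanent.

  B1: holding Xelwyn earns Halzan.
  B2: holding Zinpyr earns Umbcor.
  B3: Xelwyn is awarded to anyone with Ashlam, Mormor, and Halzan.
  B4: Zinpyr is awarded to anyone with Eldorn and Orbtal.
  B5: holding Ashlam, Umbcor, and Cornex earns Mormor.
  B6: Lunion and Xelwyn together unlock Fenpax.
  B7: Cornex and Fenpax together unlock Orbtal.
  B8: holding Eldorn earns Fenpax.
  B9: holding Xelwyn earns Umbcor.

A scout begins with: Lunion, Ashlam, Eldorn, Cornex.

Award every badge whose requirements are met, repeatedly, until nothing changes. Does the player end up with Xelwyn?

No

Xelwyn would need Ashlam, Mormor, and Halzan (B3), but Halzan is never earned.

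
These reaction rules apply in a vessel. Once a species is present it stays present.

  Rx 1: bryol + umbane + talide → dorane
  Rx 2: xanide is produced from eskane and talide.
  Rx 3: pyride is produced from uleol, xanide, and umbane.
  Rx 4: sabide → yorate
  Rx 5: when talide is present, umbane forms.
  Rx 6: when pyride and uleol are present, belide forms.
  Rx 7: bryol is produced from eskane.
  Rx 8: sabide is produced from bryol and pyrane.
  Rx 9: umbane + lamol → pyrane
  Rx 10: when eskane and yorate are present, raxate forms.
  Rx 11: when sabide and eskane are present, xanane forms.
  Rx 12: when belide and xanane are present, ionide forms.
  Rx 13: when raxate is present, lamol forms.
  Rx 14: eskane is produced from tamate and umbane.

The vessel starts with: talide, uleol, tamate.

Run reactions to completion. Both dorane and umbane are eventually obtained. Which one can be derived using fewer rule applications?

umbane: talide present → umbane forms (Rx 5). [1 rule application]
dorane: talide present → umbane forms (Rx 5). tamate and umbane present → eskane forms (Rx 14). eskane present → bryol forms (Rx 7). bryol, umbane, and talide present → dorane forms (Rx 1). [4 rule applications]
umbane needs fewer.

umbane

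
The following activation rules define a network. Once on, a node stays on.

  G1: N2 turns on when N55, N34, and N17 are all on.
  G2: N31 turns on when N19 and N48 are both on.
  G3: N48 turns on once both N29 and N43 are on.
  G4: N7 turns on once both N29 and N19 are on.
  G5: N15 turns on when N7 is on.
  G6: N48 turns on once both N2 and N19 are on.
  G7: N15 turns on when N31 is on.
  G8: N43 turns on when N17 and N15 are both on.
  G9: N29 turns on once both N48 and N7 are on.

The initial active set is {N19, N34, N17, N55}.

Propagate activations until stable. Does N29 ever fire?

N29 would need N48 and N7 (G9), but N7 never turns on.

No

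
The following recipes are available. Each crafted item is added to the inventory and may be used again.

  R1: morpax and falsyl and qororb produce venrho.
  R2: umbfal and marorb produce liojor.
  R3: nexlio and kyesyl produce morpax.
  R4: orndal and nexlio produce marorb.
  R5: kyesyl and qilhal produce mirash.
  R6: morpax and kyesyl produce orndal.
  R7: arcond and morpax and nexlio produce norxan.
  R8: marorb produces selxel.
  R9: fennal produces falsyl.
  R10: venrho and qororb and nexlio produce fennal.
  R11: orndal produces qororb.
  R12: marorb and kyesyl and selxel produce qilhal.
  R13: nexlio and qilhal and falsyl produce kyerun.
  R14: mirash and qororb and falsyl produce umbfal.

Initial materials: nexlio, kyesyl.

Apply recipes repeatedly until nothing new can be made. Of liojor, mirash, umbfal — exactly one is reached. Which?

mirash

Using R3, nexlio and kyesyl make morpax.
Using R6, morpax and kyesyl make orndal.
orndal and nexlio → marorb (R4).
marorb → selxel (R8).
marorb and kyesyl and selxel → qilhal (R12).
Using R5, kyesyl and qilhal make mirash.
umbfal would need mirash, qororb, and falsyl (R14), but falsyl is never obtained. liojor would need umbfal and marorb (R2), but umbfal is never obtained.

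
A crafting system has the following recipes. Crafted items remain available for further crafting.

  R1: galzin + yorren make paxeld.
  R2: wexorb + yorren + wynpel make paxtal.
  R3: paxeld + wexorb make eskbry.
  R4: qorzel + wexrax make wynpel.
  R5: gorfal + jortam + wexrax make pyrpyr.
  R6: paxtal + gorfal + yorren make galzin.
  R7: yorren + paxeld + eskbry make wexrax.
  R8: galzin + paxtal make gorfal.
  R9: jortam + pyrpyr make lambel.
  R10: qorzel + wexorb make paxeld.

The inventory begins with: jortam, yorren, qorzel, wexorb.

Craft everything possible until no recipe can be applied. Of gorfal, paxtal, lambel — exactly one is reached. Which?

paxtal

Using R10, qorzel and wexorb make paxeld.
paxeld + wexorb → eskbry (R3).
yorren + paxeld + eskbry → wexrax (R7).
Using R4, qorzel and wexrax make wynpel.
Using R2, wexorb, yorren, and wynpel make paxtal.
gorfal would need galzin and paxtal (R8), but galzin is never obtained. lambel would need jortam and pyrpyr (R9), but pyrpyr is never obtained.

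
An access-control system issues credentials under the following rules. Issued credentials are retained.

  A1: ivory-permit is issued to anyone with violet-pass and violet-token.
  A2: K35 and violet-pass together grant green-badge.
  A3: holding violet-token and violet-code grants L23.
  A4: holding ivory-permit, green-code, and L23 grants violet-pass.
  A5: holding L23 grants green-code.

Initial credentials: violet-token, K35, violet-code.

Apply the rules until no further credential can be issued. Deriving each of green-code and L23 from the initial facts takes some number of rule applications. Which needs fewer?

L23: Holding violet-token and violet-code grants L23 (A3). [1 rule application]
green-code: Holding violet-token and violet-code grants L23 (A3). Holding L23 grants green-code (A5). [2 rule applications]
L23 needs fewer.

L23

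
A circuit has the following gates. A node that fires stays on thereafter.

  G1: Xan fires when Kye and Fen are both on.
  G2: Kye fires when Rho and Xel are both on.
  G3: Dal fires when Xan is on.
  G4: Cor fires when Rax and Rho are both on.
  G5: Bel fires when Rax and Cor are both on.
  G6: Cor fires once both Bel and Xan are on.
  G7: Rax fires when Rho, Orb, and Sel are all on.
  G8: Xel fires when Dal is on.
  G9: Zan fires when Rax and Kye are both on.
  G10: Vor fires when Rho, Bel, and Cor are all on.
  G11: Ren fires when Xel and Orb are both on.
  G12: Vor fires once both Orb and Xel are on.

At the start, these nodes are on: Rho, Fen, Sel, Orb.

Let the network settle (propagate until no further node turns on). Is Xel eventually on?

Xel would need Dal (G8), but Dal never turns on.

No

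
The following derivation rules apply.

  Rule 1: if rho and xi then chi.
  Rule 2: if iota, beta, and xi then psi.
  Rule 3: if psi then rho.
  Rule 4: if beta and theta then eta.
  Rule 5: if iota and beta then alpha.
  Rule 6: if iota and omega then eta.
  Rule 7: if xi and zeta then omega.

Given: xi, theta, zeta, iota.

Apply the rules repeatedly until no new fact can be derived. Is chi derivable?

No

chi would need rho and xi (Rule 1), but rho is never established.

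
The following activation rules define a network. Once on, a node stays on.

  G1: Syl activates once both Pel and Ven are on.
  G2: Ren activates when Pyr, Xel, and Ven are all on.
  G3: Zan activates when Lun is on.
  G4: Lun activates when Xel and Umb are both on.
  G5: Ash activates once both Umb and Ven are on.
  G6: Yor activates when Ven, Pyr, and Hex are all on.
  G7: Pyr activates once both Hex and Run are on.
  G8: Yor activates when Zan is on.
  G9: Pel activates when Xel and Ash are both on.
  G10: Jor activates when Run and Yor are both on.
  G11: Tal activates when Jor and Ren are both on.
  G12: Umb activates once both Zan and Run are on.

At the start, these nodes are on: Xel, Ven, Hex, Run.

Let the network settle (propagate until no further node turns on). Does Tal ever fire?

Yes

Hex and Run are on, so Pyr activates (G7).
G2: Pyr, Xel, and Ven on → Ren on.
Ven, Pyr, and Hex are on, so Yor activates (G6).
G10: Run and Yor on → Jor on.
G11: Jor and Ren on → Tal on.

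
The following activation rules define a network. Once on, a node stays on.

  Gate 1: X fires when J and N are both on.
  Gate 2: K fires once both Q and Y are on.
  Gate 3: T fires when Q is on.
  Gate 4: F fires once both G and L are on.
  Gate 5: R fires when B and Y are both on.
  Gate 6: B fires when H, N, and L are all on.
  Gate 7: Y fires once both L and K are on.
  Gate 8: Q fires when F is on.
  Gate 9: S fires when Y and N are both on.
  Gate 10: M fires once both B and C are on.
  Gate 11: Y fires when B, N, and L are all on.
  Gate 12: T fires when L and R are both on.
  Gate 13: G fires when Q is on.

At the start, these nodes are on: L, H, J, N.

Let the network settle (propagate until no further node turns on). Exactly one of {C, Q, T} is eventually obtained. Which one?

T

H, N, and L are on, so B fires (Gate 6).
Gate 11: B, N, and L on → Y on.
B and Y are on, so R fires (Gate 5).
L and R are on, so T fires (Gate 12).
No rule produces C, and it is not given. Q would need F (Gate 8), but F never turns on.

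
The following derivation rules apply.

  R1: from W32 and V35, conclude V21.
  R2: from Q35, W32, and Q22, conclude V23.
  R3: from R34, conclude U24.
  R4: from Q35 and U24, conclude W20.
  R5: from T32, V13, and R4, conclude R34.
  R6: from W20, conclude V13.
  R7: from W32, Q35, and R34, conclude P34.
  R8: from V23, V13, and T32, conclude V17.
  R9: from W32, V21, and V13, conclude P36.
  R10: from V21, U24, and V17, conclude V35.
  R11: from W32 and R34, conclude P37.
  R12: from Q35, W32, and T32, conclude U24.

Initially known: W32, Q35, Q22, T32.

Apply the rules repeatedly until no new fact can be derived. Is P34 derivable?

P34 would need W32, Q35, and R34 (R7), but R34 is never established.

No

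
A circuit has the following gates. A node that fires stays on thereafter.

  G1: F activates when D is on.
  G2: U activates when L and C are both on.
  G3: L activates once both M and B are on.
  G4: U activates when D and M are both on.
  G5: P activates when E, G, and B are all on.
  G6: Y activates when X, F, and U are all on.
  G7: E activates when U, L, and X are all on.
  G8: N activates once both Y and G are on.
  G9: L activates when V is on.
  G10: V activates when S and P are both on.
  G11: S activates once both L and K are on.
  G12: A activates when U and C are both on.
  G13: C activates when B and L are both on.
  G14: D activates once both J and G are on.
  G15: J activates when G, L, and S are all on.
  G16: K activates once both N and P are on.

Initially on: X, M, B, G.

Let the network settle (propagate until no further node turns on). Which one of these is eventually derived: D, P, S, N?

P

M and B are on, so L activates (G3).
G13: B and L on → C on.
L and C are on, so U activates (G2).
G7: U, L, and X on → E on.
E, G, and B are on, so P activates (G5).
S would need L and K (G11), but K never turns on. N would need Y and G (G8), but Y never turns on. D would need J and G (G14), but J never turns on.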